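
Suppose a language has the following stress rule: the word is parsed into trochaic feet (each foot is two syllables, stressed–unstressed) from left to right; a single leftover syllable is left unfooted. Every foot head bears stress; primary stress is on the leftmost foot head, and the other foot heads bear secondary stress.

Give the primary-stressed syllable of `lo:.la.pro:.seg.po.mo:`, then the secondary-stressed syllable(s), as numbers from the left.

Parse left to right into trochaic (ˈσσ) feet: (ˈlo:.la) (ˈpro:.seg) (ˈpo.mo:).
Foot heads (stressed positions): 1, 3, 5.
End Rule Leftmost: primary stress on the leftmost head = syllable 1.
Secondary stress on 3, 5: ˈlo:.la.ˌpro:.seg.ˌpo.mo:.

primary 1, secondary 3, 5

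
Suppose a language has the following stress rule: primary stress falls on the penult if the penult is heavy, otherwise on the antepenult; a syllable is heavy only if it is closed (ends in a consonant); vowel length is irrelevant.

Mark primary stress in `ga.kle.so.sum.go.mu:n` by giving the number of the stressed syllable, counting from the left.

4

Weights: 4 sum H, 5 go L, 6 mu:n H.
The penult (syllable 5, go) is light, so stress falls on the antepenult (syllable 4, sum).
Primary stress: syllable 4 → ga.kle.so.ˈsum.go.mu:n.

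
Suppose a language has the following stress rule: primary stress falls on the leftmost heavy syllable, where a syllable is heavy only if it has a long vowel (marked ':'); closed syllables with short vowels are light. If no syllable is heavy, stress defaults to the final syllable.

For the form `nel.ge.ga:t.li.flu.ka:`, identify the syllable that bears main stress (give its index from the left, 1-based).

3

Weights: 1 nel L, 2 ge L, 3 ga:t H, 4 li L, 5 flu L, 6 ka: H.
Heavy syllables in the domain: 3, 6. The leftmost is syllable 3 (ga:t).
Primary stress: syllable 3 → nel.ge.ˈga:t.li.flu.ka:.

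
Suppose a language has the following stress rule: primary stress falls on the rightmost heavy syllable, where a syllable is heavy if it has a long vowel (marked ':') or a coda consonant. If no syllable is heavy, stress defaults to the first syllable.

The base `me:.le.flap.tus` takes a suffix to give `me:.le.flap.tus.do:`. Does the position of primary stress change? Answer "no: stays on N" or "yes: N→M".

yes: 4→5

Base `me:.le.flap.tus` (4 syllables):
  Weights: 1 me: H, 2 le L, 3 flap H, 4 tus H.
  Heavy syllables in the domain: 1, 3, 4. The rightmost is syllable 4 (tus).
  → primary stress on syllable 4.
Suffixed `me:.le.flap.tus.do:` (5 syllables):
  Weights: 1 me: H, 2 le L, 3 flap H, 4 tus H, 5 do: H.
  Heavy syllables in the domain: 1, 3, 4, 5. The rightmost is syllable 5 (do:).
  → primary stress on syllable 5.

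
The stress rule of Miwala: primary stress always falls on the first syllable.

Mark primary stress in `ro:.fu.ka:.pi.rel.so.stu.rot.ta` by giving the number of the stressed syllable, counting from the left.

1

The word has 9 syllables; the first syllable is syllable 1 (ro:).
Primary stress: syllable 1 → ˈro:.fu.ka:.pi.rel.so.stu.rot.ta.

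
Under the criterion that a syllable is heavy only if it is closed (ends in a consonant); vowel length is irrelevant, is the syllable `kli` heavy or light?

light

`kli`: short vowel, open (no coda). Open (no coda) → light.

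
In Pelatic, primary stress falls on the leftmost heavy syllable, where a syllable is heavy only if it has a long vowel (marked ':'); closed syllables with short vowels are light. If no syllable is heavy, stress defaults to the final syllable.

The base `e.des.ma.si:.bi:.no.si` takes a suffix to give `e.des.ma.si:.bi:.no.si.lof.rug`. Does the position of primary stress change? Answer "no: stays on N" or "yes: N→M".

no: stays on 4

Base `e.des.ma.si:.bi:.no.si` (7 syllables):
  Weights: 1 e L, 2 des L, 3 ma L, 4 si: H, 5 bi: H, 6 no L, 7 si L.
  Heavy syllables in the domain: 4, 5. The leftmost is syllable 4 (si:).
  → primary stress on syllable 4.
Suffixed `e.des.ma.si:.bi:.no.si.lof.rug` (9 syllables):
  Weights: 1 e L, 2 des L, 3 ma L, 4 si: H, 5 bi: H, 6 no L, 7 si L, 8 lof L, 9 rug L.
  Heavy syllables in the domain: 4, 5. The leftmost is syllable 4 (si:).
  → primary stress on syllable 4.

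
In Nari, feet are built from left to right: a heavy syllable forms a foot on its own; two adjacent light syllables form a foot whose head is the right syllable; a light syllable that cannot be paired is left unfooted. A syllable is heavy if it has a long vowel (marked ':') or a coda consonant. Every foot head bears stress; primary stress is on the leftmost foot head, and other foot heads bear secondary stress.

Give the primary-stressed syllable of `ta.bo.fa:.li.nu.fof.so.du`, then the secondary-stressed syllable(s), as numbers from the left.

Weights: 1 ta L, 2 bo L, 3 fa: H, 4 li L, 5 nu L, 6 fof H, 7 so L, 8 du L.
Parse left to right (heavy = foot alone; LL = one foot; stranded L unfooted): (ta.ˈbo) (ˈfa:) (li.ˈnu) (ˈfof) (so.ˈdu).
Foot heads: 2, 3, 5, 6, 8.
Primary stress on the leftmost head = syllable 2.
Secondary stress on 3, 5, 6, 8: ta.ˈbo.ˌfa:.li.ˌnu.ˌfof.so.ˌdu.

primary 2, secondary 3, 5, 6, 8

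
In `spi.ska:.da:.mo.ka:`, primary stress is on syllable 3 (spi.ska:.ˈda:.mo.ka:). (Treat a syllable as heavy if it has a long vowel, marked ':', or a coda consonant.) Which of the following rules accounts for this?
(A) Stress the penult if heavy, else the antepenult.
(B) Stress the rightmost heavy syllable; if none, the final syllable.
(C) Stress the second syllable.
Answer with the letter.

Rule A → syllable 3 ✓.
Rule B → syllable 5 (observed: 3).
Rule C → syllable 2 (observed: 3).

A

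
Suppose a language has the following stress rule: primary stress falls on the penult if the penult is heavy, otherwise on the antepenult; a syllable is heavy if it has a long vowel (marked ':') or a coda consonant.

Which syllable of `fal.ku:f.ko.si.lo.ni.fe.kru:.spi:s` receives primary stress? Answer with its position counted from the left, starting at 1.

Weights: 7 fe L, 8 kru: H, 9 spi:s H.
The penult (syllable 8, kru:) is heavy, so it takes stress.
Primary stress: syllable 8 → fal.ku:f.ko.si.lo.ni.fe.ˈkru:.spi:s.

8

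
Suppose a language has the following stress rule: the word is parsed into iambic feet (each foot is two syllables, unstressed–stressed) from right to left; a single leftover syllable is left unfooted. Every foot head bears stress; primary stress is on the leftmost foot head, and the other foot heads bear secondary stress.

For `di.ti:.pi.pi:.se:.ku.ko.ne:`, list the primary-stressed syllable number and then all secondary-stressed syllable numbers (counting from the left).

Parse right to left into iambic (σˈσ) feet: (di.ˈti:) (pi.ˈpi:) (se:.ˈku) (ko.ˈne:).
Foot heads (stressed positions): 2, 4, 6, 8.
End Rule Leftmost: primary stress on the leftmost head = syllable 2.
Secondary stress on 4, 6, 8: di.ˈti:.pi.ˌpi:.se:.ˌku.ko.ˌne:.

primary 2, secondary 4, 6, 8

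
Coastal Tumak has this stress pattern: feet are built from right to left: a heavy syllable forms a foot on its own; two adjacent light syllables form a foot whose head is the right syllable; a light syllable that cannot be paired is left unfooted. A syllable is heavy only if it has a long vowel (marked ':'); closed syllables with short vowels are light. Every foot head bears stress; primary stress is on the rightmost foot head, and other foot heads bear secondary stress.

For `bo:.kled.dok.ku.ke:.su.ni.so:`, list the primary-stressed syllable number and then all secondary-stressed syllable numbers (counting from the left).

primary 8, secondary 1, 4, 5, 7

Weights: 1 bo: H, 2 kled L, 3 dok L, 4 ku L, 5 ke: H, 6 su L, 7 ni L, 8 so: H.
Parse right to left (heavy = foot alone; LL = one foot; stranded L unfooted): (ˈbo:) kled (dok.ˈku) (ˈke:) (su.ˈni) (ˈso:).
Foot heads: 1, 4, 5, 7, 8.
Primary stress on the rightmost head = syllable 8.
Secondary stress on 1, 4, 5, 7: ˌbo:.kled.dok.ˌku.ˌke:.su.ˌni.ˈso:.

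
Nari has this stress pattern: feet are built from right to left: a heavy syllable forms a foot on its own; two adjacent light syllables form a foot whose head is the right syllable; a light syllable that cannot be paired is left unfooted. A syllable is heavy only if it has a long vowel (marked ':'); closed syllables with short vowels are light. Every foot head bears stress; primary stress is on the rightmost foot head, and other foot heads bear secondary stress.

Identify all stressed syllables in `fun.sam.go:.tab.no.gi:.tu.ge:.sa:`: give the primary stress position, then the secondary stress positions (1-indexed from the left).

primary 9, secondary 2, 3, 5, 6, 8

Weights: 1 fun L, 2 sam L, 3 go: H, 4 tab L, 5 no L, 6 gi: H, 7 tu L, 8 ge: H, 9 sa: H.
Parse right to left (heavy = foot alone; LL = one foot; stranded L unfooted): (fun.ˈsam) (ˈgo:) (tab.ˈno) (ˈgi:) tu (ˈge:) (ˈsa:).
Foot heads: 2, 3, 5, 6, 8, 9.
Primary stress on the rightmost head = syllable 9.
Secondary stress on 2, 3, 5, 6, 8: fun.ˌsam.ˌgo:.tab.ˌno.ˌgi:.tu.ˌge:.ˈsa:.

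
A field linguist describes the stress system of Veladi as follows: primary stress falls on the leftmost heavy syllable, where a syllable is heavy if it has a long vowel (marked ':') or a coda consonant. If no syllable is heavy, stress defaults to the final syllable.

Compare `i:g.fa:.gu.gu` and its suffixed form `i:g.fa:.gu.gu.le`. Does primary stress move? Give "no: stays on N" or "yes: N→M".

no: stays on 1

Base `i:g.fa:.gu.gu` (4 syllables):
  Weights: 1 i:g H, 2 fa: H, 3 gu L, 4 gu L.
  Heavy syllables in the domain: 1, 2. The leftmost is syllable 1 (i:g).
  → primary stress on syllable 1.
Suffixed `i:g.fa:.gu.gu.le` (5 syllables):
  Weights: 1 i:g H, 2 fa: H, 3 gu L, 4 gu L, 5 le L.
  Heavy syllables in the domain: 1, 2. The leftmost is syllable 1 (i:g).
  → primary stress on syllable 1.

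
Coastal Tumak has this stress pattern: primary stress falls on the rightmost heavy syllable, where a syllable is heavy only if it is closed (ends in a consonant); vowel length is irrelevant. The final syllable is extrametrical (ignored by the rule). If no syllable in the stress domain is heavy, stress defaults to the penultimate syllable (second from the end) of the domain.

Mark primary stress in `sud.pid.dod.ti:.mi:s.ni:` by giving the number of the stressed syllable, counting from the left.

The final syllable (6, ni:) is extrametrical; the stress domain is syllables 1–5.
Weights: 1 sud H, 2 pid H, 3 dod H, 4 ti: L, 5 mi:s H.
Heavy syllables in the domain: 1, 2, 3, 5. The rightmost is syllable 5 (mi:s).
Primary stress: syllable 5 → sud.pid.dod.ti:.ˈmi:s.ni:.

5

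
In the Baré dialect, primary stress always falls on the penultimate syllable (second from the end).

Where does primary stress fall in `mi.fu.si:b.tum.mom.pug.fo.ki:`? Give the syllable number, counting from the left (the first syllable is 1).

The word has 8 syllables; the penultimate syllable (second from the end) is syllable 7 (fo).
Primary stress: syllable 7 → mi.fu.si:b.tum.mom.pug.ˈfo.ki:.

7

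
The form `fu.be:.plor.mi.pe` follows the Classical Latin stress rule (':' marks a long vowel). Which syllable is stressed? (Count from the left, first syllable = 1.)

Classical Latin: stress the penult if heavy (long vowel or closed), else the antepenult.
Weights: 3 plor H, 4 mi L, 5 pe L.
The penult (syllable 4, mi) is light, so stress falls on the antepenult (syllable 3, plor).
Stress on syllable 3: fu.be:.ˈplor.mi.pe.

3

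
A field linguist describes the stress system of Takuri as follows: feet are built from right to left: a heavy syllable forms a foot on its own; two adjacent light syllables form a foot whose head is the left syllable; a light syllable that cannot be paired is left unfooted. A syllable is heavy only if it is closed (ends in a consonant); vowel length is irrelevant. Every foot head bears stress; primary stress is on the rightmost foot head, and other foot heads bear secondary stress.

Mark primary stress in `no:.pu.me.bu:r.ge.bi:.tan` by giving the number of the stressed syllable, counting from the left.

Weights: 1 no: L, 2 pu L, 3 me L, 4 bu:r H, 5 ge L, 6 bi: L, 7 tan H.
Parse right to left (heavy = foot alone; LL = one foot; stranded L unfooted): no: (ˈpu.me) (ˈbu:r) (ˈge.bi:) (ˈtan).
Foot heads: 2, 4, 5, 7.
Primary stress on the rightmost head = syllable 7.
Primary stress: syllable 7 → no:.pu.me.bu:r.ge.bi:.ˈtan.

7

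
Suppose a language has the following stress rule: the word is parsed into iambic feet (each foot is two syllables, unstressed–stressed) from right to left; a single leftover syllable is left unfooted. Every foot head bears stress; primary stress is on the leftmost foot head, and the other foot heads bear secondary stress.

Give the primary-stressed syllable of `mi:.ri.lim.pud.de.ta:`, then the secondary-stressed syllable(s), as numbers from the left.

Parse right to left into iambic (σˈσ) feet: (mi:.ˈri) (lim.ˈpud) (de.ˈta:).
Foot heads (stressed positions): 2, 4, 6.
End Rule Leftmost: primary stress on the leftmost head = syllable 2.
Secondary stress on 4, 6: mi:.ˈri.lim.ˌpud.de.ˌta:.

primary 2, secondary 4, 6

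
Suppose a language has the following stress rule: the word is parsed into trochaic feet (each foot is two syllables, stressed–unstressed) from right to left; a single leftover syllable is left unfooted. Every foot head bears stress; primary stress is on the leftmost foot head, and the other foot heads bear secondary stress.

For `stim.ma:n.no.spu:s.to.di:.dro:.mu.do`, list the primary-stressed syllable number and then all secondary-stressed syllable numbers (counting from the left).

primary 2, secondary 4, 6, 8

Parse right to left into trochaic (ˈσσ) feet: stim (ˈma:n.no) (ˈspu:s.to) (ˈdi:.dro:) (ˈmu.do). Syllable 1 is left unfooted.
Foot heads (stressed positions): 2, 4, 6, 8.
End Rule Leftmost: primary stress on the leftmost head = syllable 2.
Secondary stress on 4, 6, 8: stim.ˈma:n.no.ˌspu:s.to.ˌdi:.dro:.ˌmu.do.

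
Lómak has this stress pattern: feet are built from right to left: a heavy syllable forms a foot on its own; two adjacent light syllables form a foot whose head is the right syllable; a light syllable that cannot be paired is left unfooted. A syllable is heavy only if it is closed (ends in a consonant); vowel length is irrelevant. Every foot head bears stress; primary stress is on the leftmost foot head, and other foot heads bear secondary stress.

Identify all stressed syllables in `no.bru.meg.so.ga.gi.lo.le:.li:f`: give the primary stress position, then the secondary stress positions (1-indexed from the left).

primary 2, secondary 3, 6, 8, 9

Weights: 1 no L, 2 bru L, 3 meg H, 4 so L, 5 ga L, 6 gi L, 7 lo L, 8 le: L, 9 li:f H.
Parse right to left (heavy = foot alone; LL = one foot; stranded L unfooted): (no.ˈbru) (ˈmeg) so (ga.ˈgi) (lo.ˈle:) (ˈli:f).
Foot heads: 2, 3, 6, 8, 9.
Primary stress on the leftmost head = syllable 2.
Secondary stress on 3, 6, 8, 9: no.ˈbru.ˌmeg.so.ga.ˌgi.lo.ˌle:.ˌli:f.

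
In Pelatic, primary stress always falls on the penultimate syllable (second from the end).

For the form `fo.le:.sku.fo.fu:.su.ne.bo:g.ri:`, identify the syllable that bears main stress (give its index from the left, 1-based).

8

The word has 9 syllables; the penultimate syllable (second from the end) is syllable 8 (bo:g).
Primary stress: syllable 8 → fo.le:.sku.fo.fu:.su.ne.ˈbo:g.ri:.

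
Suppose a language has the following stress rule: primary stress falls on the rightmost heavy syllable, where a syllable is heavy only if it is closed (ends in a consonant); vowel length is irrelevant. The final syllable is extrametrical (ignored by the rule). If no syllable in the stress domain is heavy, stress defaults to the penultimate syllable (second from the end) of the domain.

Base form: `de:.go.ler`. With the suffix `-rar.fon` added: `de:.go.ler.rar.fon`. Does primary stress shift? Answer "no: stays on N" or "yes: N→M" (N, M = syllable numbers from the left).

Base `de:.go.ler` (3 syllables):
  The final syllable (3, ler) is extrametrical; the stress domain is syllables 1–2.
  Weights: 1 de: L, 2 go L.
  No heavy syllable in the domain; default to the penultimate syllable (second from the end) of the domain = syllable 1.
  → primary stress on syllable 1.
Suffixed `de:.go.ler.rar.fon` (5 syllables):
  The final syllable (5, fon) is extrametrical; the stress domain is syllables 1–4.
  Weights: 1 de: L, 2 go L, 3 ler H, 4 rar H.
  Heavy syllables in the domain: 3, 4. The rightmost is syllable 4 (rar).
  → primary stress on syllable 4.

yes: 1→4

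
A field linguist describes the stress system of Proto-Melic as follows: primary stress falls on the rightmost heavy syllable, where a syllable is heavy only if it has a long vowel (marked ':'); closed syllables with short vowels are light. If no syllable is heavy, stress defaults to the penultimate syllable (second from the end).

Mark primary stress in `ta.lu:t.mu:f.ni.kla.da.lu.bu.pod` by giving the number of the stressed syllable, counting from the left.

3

Weights: 1 ta L, 2 lu:t H, 3 mu:f H, 4 ni L, 5 kla L, 6 da L, 7 lu L, 8 bu L, 9 pod L.
Heavy syllables in the domain: 2, 3. The rightmost is syllable 3 (mu:f).
Primary stress: syllable 3 → ta.lu:t.ˈmu:f.ni.kla.da.lu.bu.pod.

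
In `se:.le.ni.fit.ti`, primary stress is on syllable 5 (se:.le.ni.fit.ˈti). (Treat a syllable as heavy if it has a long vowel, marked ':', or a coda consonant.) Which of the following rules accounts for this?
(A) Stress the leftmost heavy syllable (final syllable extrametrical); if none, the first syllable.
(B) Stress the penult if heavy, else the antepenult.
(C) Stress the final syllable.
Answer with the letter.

C

Rule A → syllable 1 (observed: 5).
Rule B → syllable 4 (observed: 5).
Rule C → syllable 5 ✓.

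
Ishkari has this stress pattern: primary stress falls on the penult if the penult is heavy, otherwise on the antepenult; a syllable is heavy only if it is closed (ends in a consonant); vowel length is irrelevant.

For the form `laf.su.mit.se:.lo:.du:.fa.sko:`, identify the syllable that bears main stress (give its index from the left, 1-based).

6

Weights: 6 du: L, 7 fa L, 8 sko: L.
The penult (syllable 7, fa) is light, so stress falls on the antepenult (syllable 6, du:).
Primary stress: syllable 6 → laf.su.mit.se:.lo:.ˈdu:.fa.sko:.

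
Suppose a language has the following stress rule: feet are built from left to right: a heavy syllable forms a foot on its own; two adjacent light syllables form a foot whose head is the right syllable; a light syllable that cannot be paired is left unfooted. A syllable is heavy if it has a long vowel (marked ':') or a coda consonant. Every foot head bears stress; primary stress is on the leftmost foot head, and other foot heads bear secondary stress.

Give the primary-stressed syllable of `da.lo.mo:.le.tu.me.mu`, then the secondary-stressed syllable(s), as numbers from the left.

primary 2, secondary 3, 5, 7

Weights: 1 da L, 2 lo L, 3 mo: H, 4 le L, 5 tu L, 6 me L, 7 mu L.
Parse left to right (heavy = foot alone; LL = one foot; stranded L unfooted): (da.ˈlo) (ˈmo:) (le.ˈtu) (me.ˈmu).
Foot heads: 2, 3, 5, 7.
Primary stress on the leftmost head = syllable 2.
Secondary stress on 3, 5, 7: da.ˈlo.ˌmo:.le.ˌtu.me.ˌmu.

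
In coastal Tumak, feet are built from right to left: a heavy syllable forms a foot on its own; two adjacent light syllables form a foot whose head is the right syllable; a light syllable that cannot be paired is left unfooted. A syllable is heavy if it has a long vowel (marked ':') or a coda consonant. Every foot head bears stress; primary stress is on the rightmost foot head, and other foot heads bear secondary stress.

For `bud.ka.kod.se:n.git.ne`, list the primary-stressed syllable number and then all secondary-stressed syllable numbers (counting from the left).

primary 5, secondary 1, 3, 4

Weights: 1 bud H, 2 ka L, 3 kod H, 4 se:n H, 5 git H, 6 ne L.
Parse right to left (heavy = foot alone; LL = one foot; stranded L unfooted): (ˈbud) ka (ˈkod) (ˈse:n) (ˈgit) ne.
Foot heads: 1, 3, 4, 5.
Primary stress on the rightmost head = syllable 5.
Secondary stress on 1, 3, 4: ˌbud.ka.ˌkod.ˌse:n.ˈgit.ne.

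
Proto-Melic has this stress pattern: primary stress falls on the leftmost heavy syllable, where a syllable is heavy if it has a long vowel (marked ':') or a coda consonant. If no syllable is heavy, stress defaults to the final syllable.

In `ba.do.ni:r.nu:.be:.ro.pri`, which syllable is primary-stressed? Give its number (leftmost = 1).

3

Weights: 1 ba L, 2 do L, 3 ni:r H, 4 nu: H, 5 be: H, 6 ro L, 7 pri L.
Heavy syllables in the domain: 3, 4, 5. The leftmost is syllable 3 (ni:r).
Primary stress: syllable 3 → ba.do.ˈni:r.nu:.be:.ro.pri.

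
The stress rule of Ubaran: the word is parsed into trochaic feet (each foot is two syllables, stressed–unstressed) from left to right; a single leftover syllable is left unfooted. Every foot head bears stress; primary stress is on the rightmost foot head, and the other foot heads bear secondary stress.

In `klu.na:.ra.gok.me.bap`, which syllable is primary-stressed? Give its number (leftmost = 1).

Parse left to right into trochaic (ˈσσ) feet: (ˈklu.na:) (ˈra.gok) (ˈme.bap).
Foot heads (stressed positions): 1, 3, 5.
End Rule Rightmost: primary stress on the rightmost head = syllable 5.
Primary stress: syllable 5 → klu.na:.ra.gok.ˈme.bap.

5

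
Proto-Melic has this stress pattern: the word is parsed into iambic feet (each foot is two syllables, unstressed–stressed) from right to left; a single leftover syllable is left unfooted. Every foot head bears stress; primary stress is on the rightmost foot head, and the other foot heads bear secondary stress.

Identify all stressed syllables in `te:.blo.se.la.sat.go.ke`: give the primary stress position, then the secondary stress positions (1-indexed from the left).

Parse right to left into iambic (σˈσ) feet: te: (blo.ˈse) (la.ˈsat) (go.ˈke). Syllable 1 is left unfooted.
Foot heads (stressed positions): 3, 5, 7.
End Rule Rightmost: primary stress on the rightmost head = syllable 7.
Secondary stress on 3, 5: te:.blo.ˌse.la.ˌsat.go.ˈke.

primary 7, secondary 3, 5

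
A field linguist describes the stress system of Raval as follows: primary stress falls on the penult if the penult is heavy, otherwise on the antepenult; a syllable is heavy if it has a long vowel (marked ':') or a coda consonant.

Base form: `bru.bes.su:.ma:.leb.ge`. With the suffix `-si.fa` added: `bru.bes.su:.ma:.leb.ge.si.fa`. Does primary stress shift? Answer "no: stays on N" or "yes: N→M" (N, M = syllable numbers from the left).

Base `bru.bes.su:.ma:.leb.ge` (6 syllables):
  Weights: 4 ma: H, 5 leb H, 6 ge L.
  The penult (syllable 5, leb) is heavy, so it takes stress.
  → primary stress on syllable 5.
Suffixed `bru.bes.su:.ma:.leb.ge.si.fa` (8 syllables):
  Weights: 6 ge L, 7 si L, 8 fa L.
  The penult (syllable 7, si) is light, so stress falls on the antepenult (syllable 6, ge).
  → primary stress on syllable 6.

yes: 5→6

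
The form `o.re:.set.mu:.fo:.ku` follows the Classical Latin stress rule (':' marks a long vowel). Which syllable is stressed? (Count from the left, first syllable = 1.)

Classical Latin: stress the penult if heavy (long vowel or closed), else the antepenult.
Weights: 4 mu: H, 5 fo: H, 6 ku L.
The penult (syllable 5, fo:) is heavy, so it takes stress.
Stress on syllable 5: o.re:.set.mu:.ˈfo:.ku.

5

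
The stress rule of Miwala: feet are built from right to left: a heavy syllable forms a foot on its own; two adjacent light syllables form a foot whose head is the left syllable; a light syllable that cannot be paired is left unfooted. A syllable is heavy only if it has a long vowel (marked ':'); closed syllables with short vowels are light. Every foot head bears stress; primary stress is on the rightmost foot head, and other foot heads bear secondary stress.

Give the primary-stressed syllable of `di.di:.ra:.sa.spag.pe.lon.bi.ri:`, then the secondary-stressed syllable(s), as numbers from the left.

primary 9, secondary 2, 3, 5, 7

Weights: 1 di L, 2 di: H, 3 ra: H, 4 sa L, 5 spag L, 6 pe L, 7 lon L, 8 bi L, 9 ri: H.
Parse right to left (heavy = foot alone; LL = one foot; stranded L unfooted): di (ˈdi:) (ˈra:) sa (ˈspag.pe) (ˈlon.bi) (ˈri:).
Foot heads: 2, 3, 5, 7, 9.
Primary stress on the rightmost head = syllable 9.
Secondary stress on 2, 3, 5, 7: di.ˌdi:.ˌra:.sa.ˌspag.pe.ˌlon.bi.ˈri:.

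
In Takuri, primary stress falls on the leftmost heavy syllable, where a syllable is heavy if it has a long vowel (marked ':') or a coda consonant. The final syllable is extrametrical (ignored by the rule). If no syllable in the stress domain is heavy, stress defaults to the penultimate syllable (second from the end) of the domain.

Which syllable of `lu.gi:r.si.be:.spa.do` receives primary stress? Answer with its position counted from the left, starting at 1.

2

The final syllable (6, do) is extrametrical; the stress domain is syllables 1–5.
Weights: 1 lu L, 2 gi:r H, 3 si L, 4 be: H, 5 spa L.
Heavy syllables in the domain: 2, 4. The leftmost is syllable 2 (gi:r).
Primary stress: syllable 2 → lu.ˈgi:r.si.be:.spa.do.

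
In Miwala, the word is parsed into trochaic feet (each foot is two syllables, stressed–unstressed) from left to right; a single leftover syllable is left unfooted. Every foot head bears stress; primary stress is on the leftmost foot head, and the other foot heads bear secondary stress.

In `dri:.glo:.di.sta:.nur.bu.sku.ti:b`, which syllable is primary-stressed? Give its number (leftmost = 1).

1

Parse left to right into trochaic (ˈσσ) feet: (ˈdri:.glo:) (ˈdi.sta:) (ˈnur.bu) (ˈsku.ti:b).
Foot heads (stressed positions): 1, 3, 5, 7.
End Rule Leftmost: primary stress on the leftmost head = syllable 1.
Primary stress: syllable 1 → ˈdri:.glo:.di.sta:.nur.bu.sku.ti:b.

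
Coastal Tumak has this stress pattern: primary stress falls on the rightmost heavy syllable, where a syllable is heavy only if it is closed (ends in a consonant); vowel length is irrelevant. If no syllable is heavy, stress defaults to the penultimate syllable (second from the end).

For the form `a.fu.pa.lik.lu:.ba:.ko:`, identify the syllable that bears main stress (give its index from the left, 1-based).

Weights: 1 a L, 2 fu L, 3 pa L, 4 lik H, 5 lu: L, 6 ba: L, 7 ko: L.
Heavy syllables in the domain: 4. The rightmost is syllable 4 (lik).
Primary stress: syllable 4 → a.fu.pa.ˈlik.lu:.ba:.ko:.

4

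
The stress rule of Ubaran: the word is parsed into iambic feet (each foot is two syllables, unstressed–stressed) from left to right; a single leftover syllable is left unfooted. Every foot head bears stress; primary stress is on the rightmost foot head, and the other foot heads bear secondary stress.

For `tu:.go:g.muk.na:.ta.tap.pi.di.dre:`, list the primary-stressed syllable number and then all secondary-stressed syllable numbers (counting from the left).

Parse left to right into iambic (σˈσ) feet: (tu:.ˈgo:g) (muk.ˈna:) (ta.ˈtap) (pi.ˈdi) dre:. Syllable 9 is left unfooted.
Foot heads (stressed positions): 2, 4, 6, 8.
End Rule Rightmost: primary stress on the rightmost head = syllable 8.
Secondary stress on 2, 4, 6: tu:.ˌgo:g.muk.ˌna:.ta.ˌtap.pi.ˈdi.dre:.

primary 8, secondary 2, 4, 6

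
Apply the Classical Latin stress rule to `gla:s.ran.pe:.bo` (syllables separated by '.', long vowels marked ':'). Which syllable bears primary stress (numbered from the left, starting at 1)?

Classical Latin: stress the penult if heavy (long vowel or closed), else the antepenult.
Weights: 2 ran H, 3 pe: H, 4 bo L.
The penult (syllable 3, pe:) is heavy, so it takes stress.
Stress on syllable 3: gla:s.ran.ˈpe:.bo.

3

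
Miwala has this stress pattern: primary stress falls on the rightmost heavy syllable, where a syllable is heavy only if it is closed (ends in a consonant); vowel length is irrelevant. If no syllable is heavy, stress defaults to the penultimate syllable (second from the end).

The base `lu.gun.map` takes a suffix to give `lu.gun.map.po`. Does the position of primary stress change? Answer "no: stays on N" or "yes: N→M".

Base `lu.gun.map` (3 syllables):
  Weights: 1 lu L, 2 gun H, 3 map H.
  Heavy syllables in the domain: 2, 3. The rightmost is syllable 3 (map).
  → primary stress on syllable 3.
Suffixed `lu.gun.map.po` (4 syllables):
  Weights: 1 lu L, 2 gun H, 3 map H, 4 po L.
  Heavy syllables in the domain: 2, 3. The rightmost is syllable 3 (map).
  → primary stress on syllable 3.

no: stays on 3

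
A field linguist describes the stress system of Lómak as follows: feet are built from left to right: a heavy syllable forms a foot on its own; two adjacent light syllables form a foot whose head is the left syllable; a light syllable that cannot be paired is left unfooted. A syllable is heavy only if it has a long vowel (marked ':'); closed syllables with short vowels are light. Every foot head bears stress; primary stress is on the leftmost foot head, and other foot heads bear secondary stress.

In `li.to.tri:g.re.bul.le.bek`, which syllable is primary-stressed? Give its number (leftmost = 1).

1

Weights: 1 li L, 2 to L, 3 tri:g H, 4 re L, 5 bul L, 6 le L, 7 bek L.
Parse left to right (heavy = foot alone; LL = one foot; stranded L unfooted): (ˈli.to) (ˈtri:g) (ˈre.bul) (ˈle.bek).
Foot heads: 1, 3, 4, 6.
Primary stress on the leftmost head = syllable 1.
Primary stress: syllable 1 → ˈli.to.tri:g.re.bul.le.bek.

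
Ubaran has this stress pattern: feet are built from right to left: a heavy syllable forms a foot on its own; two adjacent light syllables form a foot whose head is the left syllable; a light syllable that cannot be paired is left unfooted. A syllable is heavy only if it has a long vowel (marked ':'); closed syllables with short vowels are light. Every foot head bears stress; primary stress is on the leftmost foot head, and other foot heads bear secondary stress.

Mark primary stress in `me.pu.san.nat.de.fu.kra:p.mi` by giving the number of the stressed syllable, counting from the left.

1

Weights: 1 me L, 2 pu L, 3 san L, 4 nat L, 5 de L, 6 fu L, 7 kra:p H, 8 mi L.
Parse right to left (heavy = foot alone; LL = one foot; stranded L unfooted): (ˈme.pu) (ˈsan.nat) (ˈde.fu) (ˈkra:p) mi.
Foot heads: 1, 3, 5, 7.
Primary stress on the leftmost head = syllable 1.
Primary stress: syllable 1 → ˈme.pu.san.nat.de.fu.kra:p.mi.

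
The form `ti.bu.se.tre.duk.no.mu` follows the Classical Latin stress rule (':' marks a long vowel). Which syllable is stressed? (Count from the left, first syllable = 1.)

Classical Latin: stress the penult if heavy (long vowel or closed), else the antepenult.
Weights: 5 duk H, 6 no L, 7 mu L.
The penult (syllable 6, no) is light, so stress falls on the antepenult (syllable 5, duk).
Stress on syllable 5: ti.bu.se.tre.ˈduk.no.mu.

5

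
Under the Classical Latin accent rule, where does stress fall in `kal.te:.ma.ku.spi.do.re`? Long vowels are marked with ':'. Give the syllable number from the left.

5

Classical Latin: stress the penult if heavy (long vowel or closed), else the antepenult.
Weights: 5 spi L, 6 do L, 7 re L.
The penult (syllable 6, do) is light, so stress falls on the antepenult (syllable 5, spi).
Stress on syllable 5: kal.te:.ma.ku.ˈspi.do.re.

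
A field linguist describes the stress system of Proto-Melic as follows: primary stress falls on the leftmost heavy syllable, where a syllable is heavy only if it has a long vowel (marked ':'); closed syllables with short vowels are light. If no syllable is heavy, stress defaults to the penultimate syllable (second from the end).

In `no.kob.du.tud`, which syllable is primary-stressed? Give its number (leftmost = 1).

3

Weights: 1 no L, 2 kob L, 3 du L, 4 tud L.
No heavy syllable in the domain; default to the penultimate syllable (second from the end) = syllable 3.
Primary stress: syllable 3 → no.kob.ˈdu.tud.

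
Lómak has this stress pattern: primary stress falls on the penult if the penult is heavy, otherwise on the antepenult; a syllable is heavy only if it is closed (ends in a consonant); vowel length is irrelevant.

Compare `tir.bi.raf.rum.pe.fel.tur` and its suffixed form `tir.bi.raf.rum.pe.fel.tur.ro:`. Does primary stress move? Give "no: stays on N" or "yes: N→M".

Base `tir.bi.raf.rum.pe.fel.tur` (7 syllables):
  Weights: 5 pe L, 6 fel H, 7 tur H.
  The penult (syllable 6, fel) is heavy, so it takes stress.
  → primary stress on syllable 6.
Suffixed `tir.bi.raf.rum.pe.fel.tur.ro:` (8 syllables):
  Weights: 6 fel H, 7 tur H, 8 ro: L.
  The penult (syllable 7, tur) is heavy, so it takes stress.
  → primary stress on syllable 7.

yes: 6→7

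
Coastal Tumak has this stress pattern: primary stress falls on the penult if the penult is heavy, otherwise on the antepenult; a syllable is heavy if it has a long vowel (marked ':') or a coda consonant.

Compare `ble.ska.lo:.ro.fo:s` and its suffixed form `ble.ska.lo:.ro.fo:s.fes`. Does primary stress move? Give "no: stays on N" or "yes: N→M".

yes: 3→5

Base `ble.ska.lo:.ro.fo:s` (5 syllables):
  Weights: 3 lo: H, 4 ro L, 5 fo:s H.
  The penult (syllable 4, ro) is light, so stress falls on the antepenult (syllable 3, lo:).
  → primary stress on syllable 3.
Suffixed `ble.ska.lo:.ro.fo:s.fes` (6 syllables):
  Weights: 4 ro L, 5 fo:s H, 6 fes H.
  The penult (syllable 5, fo:s) is heavy, so it takes stress.
  → primary stress on syllable 5.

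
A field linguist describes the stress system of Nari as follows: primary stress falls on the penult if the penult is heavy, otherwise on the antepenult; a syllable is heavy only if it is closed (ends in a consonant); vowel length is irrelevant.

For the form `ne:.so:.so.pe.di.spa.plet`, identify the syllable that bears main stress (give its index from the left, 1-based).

Weights: 5 di L, 6 spa L, 7 plet H.
The penult (syllable 6, spa) is light, so stress falls on the antepenult (syllable 5, di).
Primary stress: syllable 5 → ne:.so:.so.pe.ˈdi.spa.plet.

5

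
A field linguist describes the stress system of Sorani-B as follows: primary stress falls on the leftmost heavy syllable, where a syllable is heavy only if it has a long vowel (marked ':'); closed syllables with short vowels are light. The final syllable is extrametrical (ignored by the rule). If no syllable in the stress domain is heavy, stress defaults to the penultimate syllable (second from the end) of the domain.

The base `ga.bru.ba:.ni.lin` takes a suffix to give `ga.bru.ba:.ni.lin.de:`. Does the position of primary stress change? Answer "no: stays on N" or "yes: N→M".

no: stays on 3

Base `ga.bru.ba:.ni.lin` (5 syllables):
  The final syllable (5, lin) is extrametrical; the stress domain is syllables 1–4.
  Weights: 1 ga L, 2 bru L, 3 ba: H, 4 ni L.
  Heavy syllables in the domain: 3. The leftmost is syllable 3 (ba:).
  → primary stress on syllable 3.
Suffixed `ga.bru.ba:.ni.lin.de:` (6 syllables):
  The final syllable (6, de:) is extrametrical; the stress domain is syllables 1–5.
  Weights: 1 ga L, 2 bru L, 3 ba: H, 4 ni L, 5 lin L.
  Heavy syllables in the domain: 3. The leftmost is syllable 3 (ba:).
  → primary stress on syllable 3.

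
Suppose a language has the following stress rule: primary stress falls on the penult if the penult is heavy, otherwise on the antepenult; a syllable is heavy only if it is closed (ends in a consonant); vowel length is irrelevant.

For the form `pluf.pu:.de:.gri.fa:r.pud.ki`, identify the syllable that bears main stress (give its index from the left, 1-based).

Weights: 5 fa:r H, 6 pud H, 7 ki L.
The penult (syllable 6, pud) is heavy, so it takes stress.
Primary stress: syllable 6 → pluf.pu:.de:.gri.fa:r.ˈpud.ki.

6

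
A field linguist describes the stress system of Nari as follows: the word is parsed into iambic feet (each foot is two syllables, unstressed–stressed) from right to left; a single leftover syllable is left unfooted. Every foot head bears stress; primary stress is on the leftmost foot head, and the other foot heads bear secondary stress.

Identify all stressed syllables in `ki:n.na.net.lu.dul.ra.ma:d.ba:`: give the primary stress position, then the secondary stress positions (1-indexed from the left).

primary 2, secondary 4, 6, 8

Parse right to left into iambic (σˈσ) feet: (ki:n.ˈna) (net.ˈlu) (dul.ˈra) (ma:d.ˈba:).
Foot heads (stressed positions): 2, 4, 6, 8.
End Rule Leftmost: primary stress on the leftmost head = syllable 2.
Secondary stress on 4, 6, 8: ki:n.ˈna.net.ˌlu.dul.ˌra.ma:d.ˌba:.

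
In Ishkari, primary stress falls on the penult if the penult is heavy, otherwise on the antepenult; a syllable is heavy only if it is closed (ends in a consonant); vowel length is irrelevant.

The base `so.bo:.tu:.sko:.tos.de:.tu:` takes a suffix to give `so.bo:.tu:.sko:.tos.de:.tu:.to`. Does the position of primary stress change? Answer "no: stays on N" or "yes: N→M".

Base `so.bo:.tu:.sko:.tos.de:.tu:` (7 syllables):
  Weights: 5 tos H, 6 de: L, 7 tu: L.
  The penult (syllable 6, de:) is light, so stress falls on the antepenult (syllable 5, tos).
  → primary stress on syllable 5.
Suffixed `so.bo:.tu:.sko:.tos.de:.tu:.to` (8 syllables):
  Weights: 6 de: L, 7 tu: L, 8 to L.
  The penult (syllable 7, tu:) is light, so stress falls on the antepenult (syllable 6, de:).
  → primary stress on syllable 6.

yes: 5→6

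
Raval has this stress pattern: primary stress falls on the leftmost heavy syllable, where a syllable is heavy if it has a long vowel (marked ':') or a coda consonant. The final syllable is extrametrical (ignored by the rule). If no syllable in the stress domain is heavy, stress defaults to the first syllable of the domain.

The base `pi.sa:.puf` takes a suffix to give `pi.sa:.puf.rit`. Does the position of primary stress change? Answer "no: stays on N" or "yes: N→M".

Base `pi.sa:.puf` (3 syllables):
  The final syllable (3, puf) is extrametrical; the stress domain is syllables 1–2.
  Weights: 1 pi L, 2 sa: H.
  Heavy syllables in the domain: 2. The leftmost is syllable 2 (sa:).
  → primary stress on syllable 2.
Suffixed `pi.sa:.puf.rit` (4 syllables):
  The final syllable (4, rit) is extrametrical; the stress domain is syllables 1–3.
  Weights: 1 pi L, 2 sa: H, 3 puf H.
  Heavy syllables in the domain: 2, 3. The leftmost is syllable 2 (sa:).
  → primary stress on syllable 2.

no: stays on 2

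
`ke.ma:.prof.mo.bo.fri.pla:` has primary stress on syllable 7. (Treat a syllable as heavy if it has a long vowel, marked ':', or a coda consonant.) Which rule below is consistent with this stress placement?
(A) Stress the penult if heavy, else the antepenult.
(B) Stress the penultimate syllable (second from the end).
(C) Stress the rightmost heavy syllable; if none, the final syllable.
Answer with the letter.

C

Rule A → syllable 5 (observed: 7).
Rule B → syllable 6 (observed: 7).
Rule C → syllable 7 ✓.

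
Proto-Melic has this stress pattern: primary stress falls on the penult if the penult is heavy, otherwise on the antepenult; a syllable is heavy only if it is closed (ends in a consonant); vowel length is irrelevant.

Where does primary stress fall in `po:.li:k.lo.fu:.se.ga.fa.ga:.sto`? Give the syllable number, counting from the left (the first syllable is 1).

7

Weights: 7 fa L, 8 ga: L, 9 sto L.
The penult (syllable 8, ga:) is light, so stress falls on the antepenult (syllable 7, fa).
Primary stress: syllable 7 → po:.li:k.lo.fu:.se.ga.ˈfa.ga:.sto.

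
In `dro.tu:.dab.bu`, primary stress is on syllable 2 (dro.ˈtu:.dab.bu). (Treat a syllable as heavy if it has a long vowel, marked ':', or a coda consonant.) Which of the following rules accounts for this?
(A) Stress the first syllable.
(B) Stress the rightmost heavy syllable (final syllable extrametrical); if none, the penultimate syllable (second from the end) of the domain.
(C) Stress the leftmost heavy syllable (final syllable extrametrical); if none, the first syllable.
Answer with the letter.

C

Rule A → syllable 1 (observed: 2).
Rule B → syllable 3 (observed: 2).
Rule C → syllable 2 ✓.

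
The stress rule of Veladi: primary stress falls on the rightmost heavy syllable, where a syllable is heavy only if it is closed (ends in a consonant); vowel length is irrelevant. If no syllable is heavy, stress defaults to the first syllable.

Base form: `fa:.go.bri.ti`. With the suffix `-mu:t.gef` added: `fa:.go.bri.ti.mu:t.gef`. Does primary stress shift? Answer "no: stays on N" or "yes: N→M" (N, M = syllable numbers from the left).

Base `fa:.go.bri.ti` (4 syllables):
  Weights: 1 fa: L, 2 go L, 3 bri L, 4 ti L.
  No heavy syllable in the domain; default to the first syllable = syllable 1.
  → primary stress on syllable 1.
Suffixed `fa:.go.bri.ti.mu:t.gef` (6 syllables):
  Weights: 1 fa: L, 2 go L, 3 bri L, 4 ti L, 5 mu:t H, 6 gef H.
  Heavy syllables in the domain: 5, 6. The rightmost is syllable 6 (gef).
  → primary stress on syllable 6.

yes: 1→6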